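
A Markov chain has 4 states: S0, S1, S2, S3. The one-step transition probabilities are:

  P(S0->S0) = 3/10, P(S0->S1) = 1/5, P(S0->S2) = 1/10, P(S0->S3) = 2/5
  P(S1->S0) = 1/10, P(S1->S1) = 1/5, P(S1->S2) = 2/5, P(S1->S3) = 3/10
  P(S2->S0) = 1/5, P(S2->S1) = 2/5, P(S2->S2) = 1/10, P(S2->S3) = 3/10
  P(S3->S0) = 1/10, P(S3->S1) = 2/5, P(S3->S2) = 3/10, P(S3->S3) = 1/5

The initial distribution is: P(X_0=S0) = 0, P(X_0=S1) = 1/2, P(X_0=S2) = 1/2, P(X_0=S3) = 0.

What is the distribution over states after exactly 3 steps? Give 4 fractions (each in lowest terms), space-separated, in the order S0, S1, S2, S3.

Propagating the distribution step by step (d_{t+1} = d_t * P):
d_0 = (S0=0, S1=1/2, S2=1/2, S3=0)
  d_1[S0] = 0*3/10 + 1/2*1/10 + 1/2*1/5 + 0*1/10 = 3/20
  d_1[S1] = 0*1/5 + 1/2*1/5 + 1/2*2/5 + 0*2/5 = 3/10
  d_1[S2] = 0*1/10 + 1/2*2/5 + 1/2*1/10 + 0*3/10 = 1/4
  d_1[S3] = 0*2/5 + 1/2*3/10 + 1/2*3/10 + 0*1/5 = 3/10
d_1 = (S0=3/20, S1=3/10, S2=1/4, S3=3/10)
  d_2[S0] = 3/20*3/10 + 3/10*1/10 + 1/4*1/5 + 3/10*1/10 = 31/200
  d_2[S1] = 3/20*1/5 + 3/10*1/5 + 1/4*2/5 + 3/10*2/5 = 31/100
  d_2[S2] = 3/20*1/10 + 3/10*2/5 + 1/4*1/10 + 3/10*3/10 = 1/4
  d_2[S3] = 3/20*2/5 + 3/10*3/10 + 1/4*3/10 + 3/10*1/5 = 57/200
d_2 = (S0=31/200, S1=31/100, S2=1/4, S3=57/200)
  d_3[S0] = 31/200*3/10 + 31/100*1/10 + 1/4*1/5 + 57/200*1/10 = 39/250
  d_3[S1] = 31/200*1/5 + 31/100*1/5 + 1/4*2/5 + 57/200*2/5 = 307/1000
  d_3[S2] = 31/200*1/10 + 31/100*2/5 + 1/4*1/10 + 57/200*3/10 = 1/4
  d_3[S3] = 31/200*2/5 + 31/100*3/10 + 1/4*3/10 + 57/200*1/5 = 287/1000
d_3 = (S0=39/250, S1=307/1000, S2=1/4, S3=287/1000)

Answer: 39/250 307/1000 1/4 287/1000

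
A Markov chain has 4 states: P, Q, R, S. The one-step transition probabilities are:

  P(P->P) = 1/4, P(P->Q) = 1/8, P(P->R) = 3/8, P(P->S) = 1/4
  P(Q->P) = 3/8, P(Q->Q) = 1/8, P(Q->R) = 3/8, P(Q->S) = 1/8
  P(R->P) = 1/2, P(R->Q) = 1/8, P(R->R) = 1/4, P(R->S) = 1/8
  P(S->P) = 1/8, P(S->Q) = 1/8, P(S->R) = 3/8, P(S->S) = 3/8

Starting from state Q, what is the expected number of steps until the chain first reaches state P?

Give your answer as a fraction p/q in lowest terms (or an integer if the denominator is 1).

Answer: 8/3

Derivation:
Let h_i = expected steps to first reach P from state i.
Boundary: h_P = 0.
First-step equations for the other states:
  h_Q = 1 + 3/8*h_P + 1/8*h_Q + 3/8*h_R + 1/8*h_S
  h_R = 1 + 1/2*h_P + 1/8*h_Q + 1/4*h_R + 1/8*h_S
  h_S = 1 + 1/8*h_P + 1/8*h_Q + 3/8*h_R + 3/8*h_S

Substituting h_P = 0 and rearranging gives the linear system (I - Q) h = 1:
  [7/8, -3/8, -1/8] . (h_Q, h_R, h_S) = 1
  [-1/8, 3/4, -1/8] . (h_Q, h_R, h_S) = 1
  [-1/8, -3/8, 5/8] . (h_Q, h_R, h_S) = 1

Solving yields:
  h_Q = 8/3
  h_R = 64/27
  h_S = 32/9

Starting state is Q, so the expected hitting time is h_Q = 8/3.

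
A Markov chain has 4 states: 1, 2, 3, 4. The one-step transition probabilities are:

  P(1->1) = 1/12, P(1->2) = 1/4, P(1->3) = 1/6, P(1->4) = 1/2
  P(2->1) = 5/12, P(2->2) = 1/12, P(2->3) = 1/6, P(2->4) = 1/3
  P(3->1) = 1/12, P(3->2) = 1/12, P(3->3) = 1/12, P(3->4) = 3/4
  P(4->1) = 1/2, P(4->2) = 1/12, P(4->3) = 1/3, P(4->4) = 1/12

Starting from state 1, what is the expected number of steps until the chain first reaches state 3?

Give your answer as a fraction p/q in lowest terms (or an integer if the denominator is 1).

Answer: 9/2

Derivation:
Let h_i = expected steps to first reach 3 from state i.
Boundary: h_3 = 0.
First-step equations for the other states:
  h_1 = 1 + 1/12*h_1 + 1/4*h_2 + 1/6*h_3 + 1/2*h_4
  h_2 = 1 + 5/12*h_1 + 1/12*h_2 + 1/6*h_3 + 1/3*h_4
  h_4 = 1 + 1/2*h_1 + 1/12*h_2 + 1/3*h_3 + 1/12*h_4

Substituting h_3 = 0 and rearranging gives the linear system (I - Q) h = 1:
  [11/12, -1/4, -1/2] . (h_1, h_2, h_4) = 1
  [-5/12, 11/12, -1/3] . (h_1, h_2, h_4) = 1
  [-1/2, -1/12, 11/12] . (h_1, h_2, h_4) = 1

Solving yields:
  h_1 = 9/2
  h_2 = 119/26
  h_4 = 103/26

Starting state is 1, so the expected hitting time is h_1 = 9/2.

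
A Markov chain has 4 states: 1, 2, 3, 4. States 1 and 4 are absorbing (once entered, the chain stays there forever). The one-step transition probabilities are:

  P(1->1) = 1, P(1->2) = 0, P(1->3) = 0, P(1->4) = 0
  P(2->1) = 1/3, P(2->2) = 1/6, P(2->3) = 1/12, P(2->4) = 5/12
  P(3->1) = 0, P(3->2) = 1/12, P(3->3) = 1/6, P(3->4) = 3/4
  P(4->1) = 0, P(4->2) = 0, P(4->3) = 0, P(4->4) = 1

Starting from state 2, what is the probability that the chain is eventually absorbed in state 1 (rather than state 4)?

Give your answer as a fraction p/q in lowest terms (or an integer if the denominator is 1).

Answer: 40/99

Derivation:
Let a_i = P(absorbed in 1 | start in state i).
Boundary conditions: a_1 = 1, a_4 = 0.
For each transient state i, a_i = sum_j P(i->j) * a_j:
  a_2 = 1/3*a_1 + 1/6*a_2 + 1/12*a_3 + 5/12*a_4
  a_3 = 0*a_1 + 1/12*a_2 + 1/6*a_3 + 3/4*a_4

Substituting a_1 = 1 and a_4 = 0, rearrange to (I - Q) a = r where r[i] = P(i -> 1):
  [5/6, -1/12] . (a_2, a_3) = 1/3
  [-1/12, 5/6] . (a_2, a_3) = 0

Solving yields:
  a_2 = 40/99
  a_3 = 4/99

Starting state is 2, so the absorption probability is a_2 = 40/99.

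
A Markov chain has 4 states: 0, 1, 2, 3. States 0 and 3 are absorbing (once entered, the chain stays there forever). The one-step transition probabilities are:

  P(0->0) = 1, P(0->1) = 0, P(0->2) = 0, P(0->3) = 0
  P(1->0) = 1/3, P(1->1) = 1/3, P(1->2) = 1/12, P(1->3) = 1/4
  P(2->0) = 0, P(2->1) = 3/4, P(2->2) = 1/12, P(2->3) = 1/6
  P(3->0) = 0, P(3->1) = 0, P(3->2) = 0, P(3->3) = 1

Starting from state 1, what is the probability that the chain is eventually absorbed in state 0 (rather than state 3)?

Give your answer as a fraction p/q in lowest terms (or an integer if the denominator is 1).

Let a_i = P(absorbed in 0 | start in state i).
Boundary conditions: a_0 = 1, a_3 = 0.
For each transient state i, a_i = sum_j P(i->j) * a_j:
  a_1 = 1/3*a_0 + 1/3*a_1 + 1/12*a_2 + 1/4*a_3
  a_2 = 0*a_0 + 3/4*a_1 + 1/12*a_2 + 1/6*a_3

Substituting a_0 = 1 and a_3 = 0, rearrange to (I - Q) a = r where r[i] = P(i -> 0):
  [2/3, -1/12] . (a_1, a_2) = 1/3
  [-3/4, 11/12] . (a_1, a_2) = 0

Solving yields:
  a_1 = 44/79
  a_2 = 36/79

Starting state is 1, so the absorption probability is a_1 = 44/79.

Answer: 44/79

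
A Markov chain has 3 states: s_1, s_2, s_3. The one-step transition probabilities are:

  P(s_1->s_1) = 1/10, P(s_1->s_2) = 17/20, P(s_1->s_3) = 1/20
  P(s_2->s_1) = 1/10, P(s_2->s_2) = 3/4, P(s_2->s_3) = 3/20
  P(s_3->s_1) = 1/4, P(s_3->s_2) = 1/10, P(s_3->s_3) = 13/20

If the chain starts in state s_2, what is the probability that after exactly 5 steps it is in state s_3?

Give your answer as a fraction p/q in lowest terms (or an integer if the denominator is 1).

Answer: 212817/800000

Derivation:
Computing P^5 by repeated multiplication:
P^1 =
  s_1: [1/10, 17/20, 1/20]
  s_2: [1/10, 3/4, 3/20]
  s_3: [1/4, 1/10, 13/20]
P^2 =
  s_1: [43/400, 291/400, 33/200]
  s_2: [49/400, 53/80, 43/200]
  s_3: [79/400, 141/400, 9/20]
P^3 =
  s_1: [499/4000, 1307/2000, 887/4000]
  s_2: [529/4000, 249/400, 981/4000]
  s_3: [67/400, 1909/4000, 1421/4000]
P^4 =
  s_1: [10661/80000, 49467/80000, 621/2500]
  s_2: [10943/80000, 9661/16000, 1297/5000]
  s_3: [12263/80000, 42867/80000, 2487/8000]
P^5 =
  s_1: [6863/50000, 481493/800000, 208699/800000]
  s_2: [13891/100000, 95211/160000, 212817/800000]
  s_3: [23461/160000, 28163/50000, 232087/800000]

(P^5)[s_2 -> s_3] = 212817/800000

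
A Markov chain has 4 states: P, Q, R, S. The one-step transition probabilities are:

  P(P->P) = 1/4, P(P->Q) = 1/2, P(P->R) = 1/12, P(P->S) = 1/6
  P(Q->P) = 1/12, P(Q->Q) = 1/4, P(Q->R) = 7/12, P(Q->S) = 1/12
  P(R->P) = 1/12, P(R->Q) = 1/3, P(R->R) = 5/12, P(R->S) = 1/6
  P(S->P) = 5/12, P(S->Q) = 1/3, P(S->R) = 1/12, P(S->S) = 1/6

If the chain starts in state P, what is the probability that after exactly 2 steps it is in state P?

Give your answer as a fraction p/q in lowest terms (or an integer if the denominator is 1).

Answer: 13/72

Derivation:
Computing P^2 by repeated multiplication:
P^1 =
  P: [1/4, 1/2, 1/12, 1/6]
  Q: [1/12, 1/4, 7/12, 1/12]
  R: [1/12, 1/3, 5/12, 1/6]
  S: [5/12, 1/3, 1/12, 1/6]
P^2 =
  P: [13/72, 1/3, 13/36, 1/8]
  Q: [1/8, 47/144, 29/72, 7/48]
  R: [11/72, 23/72, 7/18, 5/36]
  S: [5/24, 3/8, 5/18, 5/36]

(P^2)[P -> P] = 13/72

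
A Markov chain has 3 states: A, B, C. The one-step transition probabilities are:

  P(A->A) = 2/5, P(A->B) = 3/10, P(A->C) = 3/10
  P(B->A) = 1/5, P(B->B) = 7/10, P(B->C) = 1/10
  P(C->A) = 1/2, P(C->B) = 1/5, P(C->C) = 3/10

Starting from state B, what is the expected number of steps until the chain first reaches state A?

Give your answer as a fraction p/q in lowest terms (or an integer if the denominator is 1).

Answer: 80/19

Derivation:
Let h_i = expected steps to first reach A from state i.
Boundary: h_A = 0.
First-step equations for the other states:
  h_B = 1 + 1/5*h_A + 7/10*h_B + 1/10*h_C
  h_C = 1 + 1/2*h_A + 1/5*h_B + 3/10*h_C

Substituting h_A = 0 and rearranging gives the linear system (I - Q) h = 1:
  [3/10, -1/10] . (h_B, h_C) = 1
  [-1/5, 7/10] . (h_B, h_C) = 1

Solving yields:
  h_B = 80/19
  h_C = 50/19

Starting state is B, so the expected hitting time is h_B = 80/19.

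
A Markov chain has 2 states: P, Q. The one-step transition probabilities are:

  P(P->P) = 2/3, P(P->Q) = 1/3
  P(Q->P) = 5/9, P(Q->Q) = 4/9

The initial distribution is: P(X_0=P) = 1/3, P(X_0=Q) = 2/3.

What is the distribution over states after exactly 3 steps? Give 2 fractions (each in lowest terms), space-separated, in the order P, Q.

Propagating the distribution step by step (d_{t+1} = d_t * P):
d_0 = (P=1/3, Q=2/3)
  d_1[P] = 1/3*2/3 + 2/3*5/9 = 16/27
  d_1[Q] = 1/3*1/3 + 2/3*4/9 = 11/27
d_1 = (P=16/27, Q=11/27)
  d_2[P] = 16/27*2/3 + 11/27*5/9 = 151/243
  d_2[Q] = 16/27*1/3 + 11/27*4/9 = 92/243
d_2 = (P=151/243, Q=92/243)
  d_3[P] = 151/243*2/3 + 92/243*5/9 = 1366/2187
  d_3[Q] = 151/243*1/3 + 92/243*4/9 = 821/2187
d_3 = (P=1366/2187, Q=821/2187)

Answer: 1366/2187 821/2187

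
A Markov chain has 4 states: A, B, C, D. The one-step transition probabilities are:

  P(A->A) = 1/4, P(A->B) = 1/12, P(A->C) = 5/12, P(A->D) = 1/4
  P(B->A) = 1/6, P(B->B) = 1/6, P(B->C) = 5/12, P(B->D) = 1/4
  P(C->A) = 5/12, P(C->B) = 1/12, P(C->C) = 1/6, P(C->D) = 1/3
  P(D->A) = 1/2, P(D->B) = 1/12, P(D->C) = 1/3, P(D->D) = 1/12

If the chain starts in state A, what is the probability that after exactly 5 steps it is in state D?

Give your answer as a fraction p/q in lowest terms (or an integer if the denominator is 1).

Computing P^5 by repeated multiplication:
P^1 =
  A: [1/4, 1/12, 5/12, 1/4]
  B: [1/6, 1/6, 5/12, 1/4]
  C: [5/12, 1/12, 1/6, 1/3]
  D: [1/2, 1/12, 1/3, 1/12]
P^2 =
  A: [3/8, 13/144, 7/24, 35/144]
  B: [53/144, 7/72, 7/24, 35/144]
  C: [17/48, 13/144, 25/72, 5/24]
  D: [23/72, 13/144, 47/144, 19/72]
P^3 =
  A: [19/54, 157/1728, 559/1728, 101/432]
  B: [607/1728, 79/864, 559/1728, 101/432]
  C: [203/576, 157/1728, 5/16, 211/864]
  D: [209/576, 157/1728, 541/1728, 403/1728]
P^4 =
  A: [7357/20736, 1885/20736, 6559/20736, 1645/6912]
  B: [613/1728, 943/10368, 6559/20736, 1645/6912]
  C: [7373/20736, 1885/20736, 3299/10368, 305/1296]
  D: [3659/10368, 1885/20736, 3307/10368, 4919/20736]
P^5 =
  A: [44123/124416, 22621/248832, 6589/20736, 58897/248832]
  B: [9805/27648, 11311/124416, 6589/20736, 58897/248832]
  C: [88159/248832, 22621/248832, 39503/124416, 9841/41472]
  D: [2453/6912, 22621/248832, 78919/248832, 7373/31104]

(P^5)[A -> D] = 58897/248832

Answer: 58897/248832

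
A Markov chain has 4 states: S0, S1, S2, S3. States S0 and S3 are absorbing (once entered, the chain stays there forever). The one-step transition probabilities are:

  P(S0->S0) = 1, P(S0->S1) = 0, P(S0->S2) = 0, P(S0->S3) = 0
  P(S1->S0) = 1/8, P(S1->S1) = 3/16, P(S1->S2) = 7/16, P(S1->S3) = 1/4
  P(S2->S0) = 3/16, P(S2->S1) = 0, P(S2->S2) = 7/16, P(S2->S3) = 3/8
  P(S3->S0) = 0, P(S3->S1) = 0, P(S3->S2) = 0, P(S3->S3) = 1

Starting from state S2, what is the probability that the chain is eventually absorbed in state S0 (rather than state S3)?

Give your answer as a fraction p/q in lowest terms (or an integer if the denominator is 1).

Answer: 1/3

Derivation:
Let a_i = P(absorbed in S0 | start in state i).
Boundary conditions: a_S0 = 1, a_S3 = 0.
For each transient state i, a_i = sum_j P(i->j) * a_j:
  a_S1 = 1/8*a_S0 + 3/16*a_S1 + 7/16*a_S2 + 1/4*a_S3
  a_S2 = 3/16*a_S0 + 0*a_S1 + 7/16*a_S2 + 3/8*a_S3

Substituting a_S0 = 1 and a_S3 = 0, rearrange to (I - Q) a = r where r[i] = P(i -> S0):
  [13/16, -7/16] . (a_S1, a_S2) = 1/8
  [0, 9/16] . (a_S1, a_S2) = 3/16

Solving yields:
  a_S1 = 1/3
  a_S2 = 1/3

Starting state is S2, so the absorption probability is a_S2 = 1/3.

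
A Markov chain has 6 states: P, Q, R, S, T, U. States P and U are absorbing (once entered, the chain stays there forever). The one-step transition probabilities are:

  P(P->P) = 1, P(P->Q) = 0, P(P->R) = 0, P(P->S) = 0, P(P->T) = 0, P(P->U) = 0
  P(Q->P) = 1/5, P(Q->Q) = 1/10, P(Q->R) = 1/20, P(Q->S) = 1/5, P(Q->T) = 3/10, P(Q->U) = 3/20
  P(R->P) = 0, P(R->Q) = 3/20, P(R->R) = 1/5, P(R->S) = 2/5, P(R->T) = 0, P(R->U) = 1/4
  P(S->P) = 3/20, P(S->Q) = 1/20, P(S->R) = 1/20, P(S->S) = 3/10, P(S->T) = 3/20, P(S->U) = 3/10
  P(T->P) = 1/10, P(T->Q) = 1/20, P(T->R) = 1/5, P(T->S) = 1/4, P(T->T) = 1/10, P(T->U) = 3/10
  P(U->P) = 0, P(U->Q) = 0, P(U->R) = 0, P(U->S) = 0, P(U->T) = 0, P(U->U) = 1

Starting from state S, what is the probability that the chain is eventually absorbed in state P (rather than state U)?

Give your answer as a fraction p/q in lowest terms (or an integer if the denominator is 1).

Answer: 6176/19429

Derivation:
Let a_i = P(absorbed in P | start in state i).
Boundary conditions: a_P = 1, a_U = 0.
For each transient state i, a_i = sum_j P(i->j) * a_j:
  a_Q = 1/5*a_P + 1/10*a_Q + 1/20*a_R + 1/5*a_S + 3/10*a_T + 3/20*a_U
  a_R = 0*a_P + 3/20*a_Q + 1/5*a_R + 2/5*a_S + 0*a_T + 1/4*a_U
  a_S = 3/20*a_P + 1/20*a_Q + 1/20*a_R + 3/10*a_S + 3/20*a_T + 3/10*a_U
  a_T = 1/10*a_P + 1/20*a_Q + 1/5*a_R + 1/4*a_S + 1/10*a_T + 3/10*a_U

Substituting a_P = 1 and a_U = 0, rearrange to (I - Q) a = r where r[i] = P(i -> P):
  [9/10, -1/20, -1/5, -3/10] . (a_Q, a_R, a_S, a_T) = 1/5
  [-3/20, 4/5, -2/5, 0] . (a_Q, a_R, a_S, a_T) = 0
  [-1/20, -1/20, 7/10, -3/20] . (a_Q, a_R, a_S, a_T) = 3/20
  [-1/20, -1/5, -1/4, 9/10] . (a_Q, a_R, a_S, a_T) = 1/10

Solving yields:
  a_Q = 7712/19429
  a_R = 4534/19429
  a_S = 6176/19429
  a_T = 15931/58287

Starting state is S, so the absorption probability is a_S = 6176/19429.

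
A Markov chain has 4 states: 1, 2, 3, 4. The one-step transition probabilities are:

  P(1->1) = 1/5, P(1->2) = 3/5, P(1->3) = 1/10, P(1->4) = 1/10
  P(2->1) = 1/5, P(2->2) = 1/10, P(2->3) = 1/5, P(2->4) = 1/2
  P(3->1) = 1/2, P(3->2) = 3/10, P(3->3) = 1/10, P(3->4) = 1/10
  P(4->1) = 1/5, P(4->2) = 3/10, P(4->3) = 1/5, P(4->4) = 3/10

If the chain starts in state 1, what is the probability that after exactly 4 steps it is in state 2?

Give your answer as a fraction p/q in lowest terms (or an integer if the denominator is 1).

Answer: 3111/10000

Derivation:
Computing P^4 by repeated multiplication:
P^1 =
  1: [1/5, 3/5, 1/10, 1/10]
  2: [1/5, 1/10, 1/5, 1/2]
  3: [1/2, 3/10, 1/10, 1/10]
  4: [1/5, 3/10, 1/5, 3/10]
P^2 =
  1: [23/100, 6/25, 17/100, 9/25]
  2: [13/50, 17/50, 4/25, 6/25]
  3: [23/100, 39/100, 7/50, 6/25]
  4: [13/50, 3/10, 4/25, 7/25]
P^3 =
  1: [251/1000, 321/1000, 4/25, 67/250]
  2: [31/125, 31/100, 79/500, 71/250]
  3: [121/500, 291/1000, 163/1000, 38/125]
  4: [31/125, 159/500, 79/500, 69/250]
P^4 =
  1: [31/125, 3111/10000, 1589/10000, 141/500]
  2: [1237/5000, 781/2500, 797/5000, 351/1250]
  3: [2489/10000, 393/1250, 319/2000, 693/2500]
  4: [1237/5000, 777/2500, 797/5000, 353/1250]

(P^4)[1 -> 2] = 3111/10000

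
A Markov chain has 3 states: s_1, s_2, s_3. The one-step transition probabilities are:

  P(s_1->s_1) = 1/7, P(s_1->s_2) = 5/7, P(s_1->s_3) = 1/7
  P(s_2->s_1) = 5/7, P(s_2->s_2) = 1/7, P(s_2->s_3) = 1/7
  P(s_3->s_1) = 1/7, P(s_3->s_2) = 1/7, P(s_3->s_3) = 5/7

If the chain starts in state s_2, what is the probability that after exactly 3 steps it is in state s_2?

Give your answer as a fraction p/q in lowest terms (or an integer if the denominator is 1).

Computing P^3 by repeated multiplication:
P^1 =
  s_1: [1/7, 5/7, 1/7]
  s_2: [5/7, 1/7, 1/7]
  s_3: [1/7, 1/7, 5/7]
P^2 =
  s_1: [27/49, 11/49, 11/49]
  s_2: [11/49, 27/49, 11/49]
  s_3: [11/49, 11/49, 27/49]
P^3 =
  s_1: [93/343, 157/343, 93/343]
  s_2: [157/343, 93/343, 93/343]
  s_3: [93/343, 93/343, 157/343]

(P^3)[s_2 -> s_2] = 93/343

Answer: 93/343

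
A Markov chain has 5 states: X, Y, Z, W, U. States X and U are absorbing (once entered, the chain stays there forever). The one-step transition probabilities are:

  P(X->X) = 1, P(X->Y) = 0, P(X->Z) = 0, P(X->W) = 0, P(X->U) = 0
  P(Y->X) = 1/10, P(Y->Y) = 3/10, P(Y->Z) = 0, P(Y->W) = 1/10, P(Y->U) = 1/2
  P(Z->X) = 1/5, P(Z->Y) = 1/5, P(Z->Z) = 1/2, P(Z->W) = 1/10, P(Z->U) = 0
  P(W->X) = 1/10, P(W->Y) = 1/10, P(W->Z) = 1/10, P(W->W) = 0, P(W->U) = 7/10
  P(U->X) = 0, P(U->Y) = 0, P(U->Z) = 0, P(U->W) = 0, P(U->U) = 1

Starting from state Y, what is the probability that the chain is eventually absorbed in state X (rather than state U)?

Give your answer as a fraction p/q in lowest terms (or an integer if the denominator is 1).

Let a_i = P(absorbed in X | start in state i).
Boundary conditions: a_X = 1, a_U = 0.
For each transient state i, a_i = sum_j P(i->j) * a_j:
  a_Y = 1/10*a_X + 3/10*a_Y + 0*a_Z + 1/10*a_W + 1/2*a_U
  a_Z = 1/5*a_X + 1/5*a_Y + 1/2*a_Z + 1/10*a_W + 0*a_U
  a_W = 1/10*a_X + 1/10*a_Y + 1/10*a_Z + 0*a_W + 7/10*a_U

Substituting a_X = 1 and a_U = 0, rearrange to (I - Q) a = r where r[i] = P(i -> X):
  [7/10, 0, -1/10] . (a_Y, a_Z, a_W) = 1/10
  [-1/5, 1/2, -1/10] . (a_Y, a_Z, a_W) = 1/5
  [-1/10, -1/10, 1] . (a_Y, a_Z, a_W) = 1/10

Solving yields:
  a_Y = 1/6
  a_Z = 1/2
  a_W = 1/6

Starting state is Y, so the absorption probability is a_Y = 1/6.

Answer: 1/6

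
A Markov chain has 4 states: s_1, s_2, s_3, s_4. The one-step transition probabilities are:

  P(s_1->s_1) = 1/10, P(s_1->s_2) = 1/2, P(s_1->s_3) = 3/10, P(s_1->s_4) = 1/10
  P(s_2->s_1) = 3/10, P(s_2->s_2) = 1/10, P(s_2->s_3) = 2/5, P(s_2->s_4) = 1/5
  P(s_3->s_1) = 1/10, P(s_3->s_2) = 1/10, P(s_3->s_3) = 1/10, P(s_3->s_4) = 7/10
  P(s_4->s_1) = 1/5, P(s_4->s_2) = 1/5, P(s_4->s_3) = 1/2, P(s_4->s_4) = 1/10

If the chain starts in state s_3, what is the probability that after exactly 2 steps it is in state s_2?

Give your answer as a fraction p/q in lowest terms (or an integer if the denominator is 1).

Computing P^2 by repeated multiplication:
P^1 =
  s_1: [1/10, 1/2, 3/10, 1/10]
  s_2: [3/10, 1/10, 2/5, 1/5]
  s_3: [1/10, 1/10, 1/10, 7/10]
  s_4: [1/5, 1/5, 1/2, 1/10]
P^2 =
  s_1: [21/100, 3/20, 31/100, 33/100]
  s_2: [7/50, 6/25, 27/100, 7/20]
  s_3: [19/100, 21/100, 43/100, 17/100]
  s_4: [3/20, 19/100, 6/25, 21/50]

(P^2)[s_3 -> s_2] = 21/100

Answer: 21/100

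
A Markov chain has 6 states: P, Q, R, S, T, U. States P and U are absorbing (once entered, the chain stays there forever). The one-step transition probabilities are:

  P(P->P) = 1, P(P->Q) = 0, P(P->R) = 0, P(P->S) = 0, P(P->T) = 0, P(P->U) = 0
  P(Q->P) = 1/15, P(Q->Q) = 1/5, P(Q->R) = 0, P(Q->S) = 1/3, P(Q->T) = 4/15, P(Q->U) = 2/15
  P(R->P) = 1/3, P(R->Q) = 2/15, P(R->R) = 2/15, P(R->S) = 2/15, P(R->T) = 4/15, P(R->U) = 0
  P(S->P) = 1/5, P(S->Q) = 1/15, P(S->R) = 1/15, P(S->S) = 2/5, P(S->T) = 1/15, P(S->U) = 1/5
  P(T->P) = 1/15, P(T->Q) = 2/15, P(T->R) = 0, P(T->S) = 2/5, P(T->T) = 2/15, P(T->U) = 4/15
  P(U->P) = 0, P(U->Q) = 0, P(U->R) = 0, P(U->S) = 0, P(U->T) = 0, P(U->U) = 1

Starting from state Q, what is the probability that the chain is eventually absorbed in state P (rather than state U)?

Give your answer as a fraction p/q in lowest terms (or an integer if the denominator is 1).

Answer: 5854/14291

Derivation:
Let a_i = P(absorbed in P | start in state i).
Boundary conditions: a_P = 1, a_U = 0.
For each transient state i, a_i = sum_j P(i->j) * a_j:
  a_Q = 1/15*a_P + 1/5*a_Q + 0*a_R + 1/3*a_S + 4/15*a_T + 2/15*a_U
  a_R = 1/3*a_P + 2/15*a_Q + 2/15*a_R + 2/15*a_S + 4/15*a_T + 0*a_U
  a_S = 1/5*a_P + 1/15*a_Q + 1/15*a_R + 2/5*a_S + 1/15*a_T + 1/5*a_U
  a_T = 1/15*a_P + 2/15*a_Q + 0*a_R + 2/5*a_S + 2/15*a_T + 4/15*a_U

Substituting a_P = 1 and a_U = 0, rearrange to (I - Q) a = r where r[i] = P(i -> P):
  [4/5, 0, -1/3, -4/15] . (a_Q, a_R, a_S, a_T) = 1/15
  [-2/15, 13/15, -2/15, -4/15] . (a_Q, a_R, a_S, a_T) = 1/3
  [-1/15, -1/15, 3/5, -1/15] . (a_Q, a_R, a_S, a_T) = 1/5
  [-2/15, 0, -2/5, 13/15] . (a_Q, a_R, a_S, a_T) = 1/15

Solving yields:
  a_Q = 5854/14291
  a_R = 9085/14291
  a_S = 7005/14291
  a_T = 5233/14291

Starting state is Q, so the absorption probability is a_Q = 5854/14291.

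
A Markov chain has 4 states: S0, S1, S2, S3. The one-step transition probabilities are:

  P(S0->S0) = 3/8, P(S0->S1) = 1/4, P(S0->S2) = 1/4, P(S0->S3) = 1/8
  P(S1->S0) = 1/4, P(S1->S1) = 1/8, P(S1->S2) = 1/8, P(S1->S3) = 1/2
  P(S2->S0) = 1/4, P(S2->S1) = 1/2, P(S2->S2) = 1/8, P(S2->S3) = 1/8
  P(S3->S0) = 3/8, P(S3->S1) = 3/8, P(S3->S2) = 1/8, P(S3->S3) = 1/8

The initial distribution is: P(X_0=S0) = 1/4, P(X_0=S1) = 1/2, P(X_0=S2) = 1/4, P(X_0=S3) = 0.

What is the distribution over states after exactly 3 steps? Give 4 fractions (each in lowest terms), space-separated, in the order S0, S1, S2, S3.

Answer: 651/2048 287/1024 339/2048 121/512

Derivation:
Propagating the distribution step by step (d_{t+1} = d_t * P):
d_0 = (S0=1/4, S1=1/2, S2=1/4, S3=0)
  d_1[S0] = 1/4*3/8 + 1/2*1/4 + 1/4*1/4 + 0*3/8 = 9/32
  d_1[S1] = 1/4*1/4 + 1/2*1/8 + 1/4*1/2 + 0*3/8 = 1/4
  d_1[S2] = 1/4*1/4 + 1/2*1/8 + 1/4*1/8 + 0*1/8 = 5/32
  d_1[S3] = 1/4*1/8 + 1/2*1/2 + 1/4*1/8 + 0*1/8 = 5/16
d_1 = (S0=9/32, S1=1/4, S2=5/32, S3=5/16)
  d_2[S0] = 9/32*3/8 + 1/4*1/4 + 5/32*1/4 + 5/16*3/8 = 83/256
  d_2[S1] = 9/32*1/4 + 1/4*1/8 + 5/32*1/2 + 5/16*3/8 = 19/64
  d_2[S2] = 9/32*1/4 + 1/4*1/8 + 5/32*1/8 + 5/16*1/8 = 41/256
  d_2[S3] = 9/32*1/8 + 1/4*1/2 + 5/32*1/8 + 5/16*1/8 = 7/32
d_2 = (S0=83/256, S1=19/64, S2=41/256, S3=7/32)
  d_3[S0] = 83/256*3/8 + 19/64*1/4 + 41/256*1/4 + 7/32*3/8 = 651/2048
  d_3[S1] = 83/256*1/4 + 19/64*1/8 + 41/256*1/2 + 7/32*3/8 = 287/1024
  d_3[S2] = 83/256*1/4 + 19/64*1/8 + 41/256*1/8 + 7/32*1/8 = 339/2048
  d_3[S3] = 83/256*1/8 + 19/64*1/2 + 41/256*1/8 + 7/32*1/8 = 121/512
d_3 = (S0=651/2048, S1=287/1024, S2=339/2048, S3=121/512)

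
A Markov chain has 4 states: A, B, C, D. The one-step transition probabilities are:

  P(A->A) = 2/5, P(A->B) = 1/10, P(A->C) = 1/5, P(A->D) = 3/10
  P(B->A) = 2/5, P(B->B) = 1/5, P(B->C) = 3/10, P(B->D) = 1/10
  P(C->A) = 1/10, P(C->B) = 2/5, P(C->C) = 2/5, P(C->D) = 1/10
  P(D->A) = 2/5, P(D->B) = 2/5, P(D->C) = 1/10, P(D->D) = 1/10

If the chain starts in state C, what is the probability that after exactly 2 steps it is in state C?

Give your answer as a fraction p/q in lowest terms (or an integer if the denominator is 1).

Computing P^2 by repeated multiplication:
P^1 =
  A: [2/5, 1/10, 1/5, 3/10]
  B: [2/5, 1/5, 3/10, 1/10]
  C: [1/10, 2/5, 2/5, 1/10]
  D: [2/5, 2/5, 1/10, 1/10]
P^2 =
  A: [17/50, 13/50, 11/50, 9/50]
  B: [31/100, 6/25, 27/100, 9/50]
  C: [7/25, 29/100, 31/100, 3/25]
  D: [37/100, 1/5, 1/4, 9/50]

(P^2)[C -> C] = 31/100

Answer: 31/100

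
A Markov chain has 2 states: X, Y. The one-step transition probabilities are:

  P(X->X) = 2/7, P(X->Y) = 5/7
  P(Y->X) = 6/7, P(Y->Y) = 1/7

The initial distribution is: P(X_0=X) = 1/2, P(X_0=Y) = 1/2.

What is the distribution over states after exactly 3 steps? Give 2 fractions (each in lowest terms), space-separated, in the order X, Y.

Propagating the distribution step by step (d_{t+1} = d_t * P):
d_0 = (X=1/2, Y=1/2)
  d_1[X] = 1/2*2/7 + 1/2*6/7 = 4/7
  d_1[Y] = 1/2*5/7 + 1/2*1/7 = 3/7
d_1 = (X=4/7, Y=3/7)
  d_2[X] = 4/7*2/7 + 3/7*6/7 = 26/49
  d_2[Y] = 4/7*5/7 + 3/7*1/7 = 23/49
d_2 = (X=26/49, Y=23/49)
  d_3[X] = 26/49*2/7 + 23/49*6/7 = 190/343
  d_3[Y] = 26/49*5/7 + 23/49*1/7 = 153/343
d_3 = (X=190/343, Y=153/343)

Answer: 190/343 153/343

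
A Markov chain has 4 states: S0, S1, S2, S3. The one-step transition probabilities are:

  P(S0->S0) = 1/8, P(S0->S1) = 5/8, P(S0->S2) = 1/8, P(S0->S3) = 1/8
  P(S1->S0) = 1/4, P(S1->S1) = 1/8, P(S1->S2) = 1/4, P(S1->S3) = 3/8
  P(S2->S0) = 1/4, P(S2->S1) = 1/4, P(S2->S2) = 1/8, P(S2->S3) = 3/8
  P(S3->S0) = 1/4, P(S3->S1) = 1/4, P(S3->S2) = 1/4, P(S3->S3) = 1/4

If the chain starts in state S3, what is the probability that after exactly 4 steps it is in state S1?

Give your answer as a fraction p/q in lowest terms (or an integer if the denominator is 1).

Answer: 19/64

Derivation:
Computing P^4 by repeated multiplication:
P^1 =
  S0: [1/8, 5/8, 1/8, 1/8]
  S1: [1/4, 1/8, 1/4, 3/8]
  S2: [1/4, 1/4, 1/8, 3/8]
  S3: [1/4, 1/4, 1/4, 1/4]
P^2 =
  S0: [15/64, 7/32, 7/32, 21/64]
  S1: [7/32, 21/64, 3/16, 17/64]
  S2: [7/32, 5/16, 13/64, 17/64]
  S3: [7/32, 5/16, 3/16, 9/32]
P^3 =
  S0: [113/512, 159/512, 99/512, 141/512]
  S1: [57/256, 149/512, 51/256, 147/512]
  S2: [57/256, 75/256, 101/512, 147/512]
  S3: [57/256, 75/256, 51/256, 73/256]
P^4 =
  S0: [911/4096, 301/1024, 203/1024, 1169/4096]
  S1: [455/2048, 1217/4096, 101/512, 1161/4096]
  S2: [455/2048, 19/64, 809/4096, 1161/4096]
  S3: [455/2048, 19/64, 101/512, 581/2048]

(P^4)[S3 -> S1] = 19/64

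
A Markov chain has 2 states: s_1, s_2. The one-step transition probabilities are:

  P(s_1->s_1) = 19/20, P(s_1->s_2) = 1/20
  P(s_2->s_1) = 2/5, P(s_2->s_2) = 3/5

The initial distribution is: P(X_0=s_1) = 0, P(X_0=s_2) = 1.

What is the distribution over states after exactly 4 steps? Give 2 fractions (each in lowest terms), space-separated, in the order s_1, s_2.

Answer: 16151/20000 3849/20000

Derivation:
Propagating the distribution step by step (d_{t+1} = d_t * P):
d_0 = (s_1=0, s_2=1)
  d_1[s_1] = 0*19/20 + 1*2/5 = 2/5
  d_1[s_2] = 0*1/20 + 1*3/5 = 3/5
d_1 = (s_1=2/5, s_2=3/5)
  d_2[s_1] = 2/5*19/20 + 3/5*2/5 = 31/50
  d_2[s_2] = 2/5*1/20 + 3/5*3/5 = 19/50
d_2 = (s_1=31/50, s_2=19/50)
  d_3[s_1] = 31/50*19/20 + 19/50*2/5 = 741/1000
  d_3[s_2] = 31/50*1/20 + 19/50*3/5 = 259/1000
d_3 = (s_1=741/1000, s_2=259/1000)
  d_4[s_1] = 741/1000*19/20 + 259/1000*2/5 = 16151/20000
  d_4[s_2] = 741/1000*1/20 + 259/1000*3/5 = 3849/20000
d_4 = (s_1=16151/20000, s_2=3849/20000)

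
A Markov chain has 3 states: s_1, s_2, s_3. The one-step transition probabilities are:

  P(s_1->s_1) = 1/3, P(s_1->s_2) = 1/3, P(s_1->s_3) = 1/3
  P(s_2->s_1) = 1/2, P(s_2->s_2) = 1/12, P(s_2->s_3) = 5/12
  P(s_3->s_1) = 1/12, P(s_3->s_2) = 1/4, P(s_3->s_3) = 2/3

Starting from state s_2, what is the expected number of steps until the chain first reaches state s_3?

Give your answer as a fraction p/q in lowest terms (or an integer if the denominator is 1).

Answer: 21/8

Derivation:
Let h_i = expected steps to first reach s_3 from state i.
Boundary: h_s_3 = 0.
First-step equations for the other states:
  h_s_1 = 1 + 1/3*h_s_1 + 1/3*h_s_2 + 1/3*h_s_3
  h_s_2 = 1 + 1/2*h_s_1 + 1/12*h_s_2 + 5/12*h_s_3

Substituting h_s_3 = 0 and rearranging gives the linear system (I - Q) h = 1:
  [2/3, -1/3] . (h_s_1, h_s_2) = 1
  [-1/2, 11/12] . (h_s_1, h_s_2) = 1

Solving yields:
  h_s_1 = 45/16
  h_s_2 = 21/8

Starting state is s_2, so the expected hitting time is h_s_2 = 21/8.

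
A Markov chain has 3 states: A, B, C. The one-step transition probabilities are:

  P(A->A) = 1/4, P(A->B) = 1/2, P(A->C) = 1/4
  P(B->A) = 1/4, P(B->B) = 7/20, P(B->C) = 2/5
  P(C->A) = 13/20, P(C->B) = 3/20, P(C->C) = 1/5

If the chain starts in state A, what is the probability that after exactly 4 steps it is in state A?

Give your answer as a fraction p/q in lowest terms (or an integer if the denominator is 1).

Computing P^4 by repeated multiplication:
P^1 =
  A: [1/4, 1/2, 1/4]
  B: [1/4, 7/20, 2/5]
  C: [13/20, 3/20, 1/5]
P^2 =
  A: [7/20, 27/80, 5/16]
  B: [41/100, 123/400, 113/400]
  C: [33/100, 163/400, 21/80]
P^3 =
  A: [3/8, 17/50, 57/200]
  B: [363/1000, 71/200, 141/500]
  C: [71/200, 347/1000, 149/500]
P^4 =
  A: [91/250, 1397/4000, 1147/4000]
  B: [907/2500, 6961/20000, 5783/20000]
  C: [923/2500, 6873/20000, 5743/20000]

(P^4)[A -> A] = 91/250

Answer: 91/250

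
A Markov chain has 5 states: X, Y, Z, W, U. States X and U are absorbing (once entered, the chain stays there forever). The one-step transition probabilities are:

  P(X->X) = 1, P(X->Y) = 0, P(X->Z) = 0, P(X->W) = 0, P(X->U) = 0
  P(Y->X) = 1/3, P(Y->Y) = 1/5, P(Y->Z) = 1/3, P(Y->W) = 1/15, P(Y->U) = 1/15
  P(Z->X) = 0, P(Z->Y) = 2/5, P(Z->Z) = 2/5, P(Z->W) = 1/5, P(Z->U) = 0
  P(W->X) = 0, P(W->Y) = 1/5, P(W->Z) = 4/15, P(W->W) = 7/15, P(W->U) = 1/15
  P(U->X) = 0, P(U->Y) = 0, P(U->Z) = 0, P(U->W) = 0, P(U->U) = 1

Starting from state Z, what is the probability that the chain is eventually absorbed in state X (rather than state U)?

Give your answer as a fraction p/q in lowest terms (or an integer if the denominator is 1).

Answer: 95/128

Derivation:
Let a_i = P(absorbed in X | start in state i).
Boundary conditions: a_X = 1, a_U = 0.
For each transient state i, a_i = sum_j P(i->j) * a_j:
  a_Y = 1/3*a_X + 1/5*a_Y + 1/3*a_Z + 1/15*a_W + 1/15*a_U
  a_Z = 0*a_X + 2/5*a_Y + 2/5*a_Z + 1/5*a_W + 0*a_U
  a_W = 0*a_X + 1/5*a_Y + 4/15*a_Z + 7/15*a_W + 1/15*a_U

Substituting a_X = 1 and a_U = 0, rearrange to (I - Q) a = r where r[i] = P(i -> X):
  [4/5, -1/3, -1/15] . (a_Y, a_Z, a_W) = 1/3
  [-2/5, 3/5, -1/5] . (a_Y, a_Z, a_W) = 0
  [-1/5, -4/15, 8/15] . (a_Y, a_Z, a_W) = 0

Solving yields:
  a_Y = 25/32
  a_Z = 95/128
  a_W = 85/128

Starting state is Z, so the absorption probability is a_Z = 95/128.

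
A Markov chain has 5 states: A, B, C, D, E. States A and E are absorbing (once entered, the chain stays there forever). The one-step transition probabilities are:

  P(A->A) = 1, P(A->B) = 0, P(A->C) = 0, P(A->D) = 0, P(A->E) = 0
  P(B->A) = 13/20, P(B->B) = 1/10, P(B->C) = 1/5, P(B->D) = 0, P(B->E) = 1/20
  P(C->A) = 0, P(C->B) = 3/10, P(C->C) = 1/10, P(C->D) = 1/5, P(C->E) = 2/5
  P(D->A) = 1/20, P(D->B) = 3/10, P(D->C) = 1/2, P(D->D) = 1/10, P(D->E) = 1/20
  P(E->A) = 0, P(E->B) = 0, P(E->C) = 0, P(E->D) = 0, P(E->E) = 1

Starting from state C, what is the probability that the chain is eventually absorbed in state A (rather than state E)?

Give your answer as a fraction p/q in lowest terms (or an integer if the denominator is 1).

Let a_i = P(absorbed in A | start in state i).
Boundary conditions: a_A = 1, a_E = 0.
For each transient state i, a_i = sum_j P(i->j) * a_j:
  a_B = 13/20*a_A + 1/10*a_B + 1/5*a_C + 0*a_D + 1/20*a_E
  a_C = 0*a_A + 3/10*a_B + 1/10*a_C + 1/5*a_D + 2/5*a_E
  a_D = 1/20*a_A + 3/10*a_B + 1/2*a_C + 1/10*a_D + 1/20*a_E

Substituting a_A = 1 and a_E = 0, rearrange to (I - Q) a = r where r[i] = P(i -> A):
  [9/10, -1/5, 0] . (a_B, a_C, a_D) = 13/20
  [-3/10, 9/10, -1/5] . (a_B, a_C, a_D) = 0
  [-3/10, -1/2, 9/10] . (a_B, a_C, a_D) = 1/20

Solving yields:
  a_B = 309/382
  a_C = 149/382
  a_D = 207/382

Starting state is C, so the absorption probability is a_C = 149/382.

Answer: 149/382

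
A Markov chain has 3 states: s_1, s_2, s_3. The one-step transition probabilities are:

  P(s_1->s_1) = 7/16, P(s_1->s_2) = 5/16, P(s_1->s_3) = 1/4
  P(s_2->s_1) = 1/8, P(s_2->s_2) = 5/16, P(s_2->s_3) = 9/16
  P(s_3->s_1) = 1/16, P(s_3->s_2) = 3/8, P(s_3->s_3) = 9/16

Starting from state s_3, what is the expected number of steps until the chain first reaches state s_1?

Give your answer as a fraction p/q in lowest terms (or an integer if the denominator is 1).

Let h_i = expected steps to first reach s_1 from state i.
Boundary: h_s_1 = 0.
First-step equations for the other states:
  h_s_2 = 1 + 1/8*h_s_1 + 5/16*h_s_2 + 9/16*h_s_3
  h_s_3 = 1 + 1/16*h_s_1 + 3/8*h_s_2 + 9/16*h_s_3

Substituting h_s_1 = 0 and rearranging gives the linear system (I - Q) h = 1:
  [11/16, -9/16] . (h_s_2, h_s_3) = 1
  [-3/8, 7/16] . (h_s_2, h_s_3) = 1

Solving yields:
  h_s_2 = 256/23
  h_s_3 = 272/23

Starting state is s_3, so the expected hitting time is h_s_3 = 272/23.

Answer: 272/23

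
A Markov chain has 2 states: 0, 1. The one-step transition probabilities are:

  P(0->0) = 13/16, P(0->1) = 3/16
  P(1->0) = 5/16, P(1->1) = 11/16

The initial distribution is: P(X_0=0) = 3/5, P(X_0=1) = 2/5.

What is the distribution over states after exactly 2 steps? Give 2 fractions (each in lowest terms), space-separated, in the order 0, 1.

Propagating the distribution step by step (d_{t+1} = d_t * P):
d_0 = (0=3/5, 1=2/5)
  d_1[0] = 3/5*13/16 + 2/5*5/16 = 49/80
  d_1[1] = 3/5*3/16 + 2/5*11/16 = 31/80
d_1 = (0=49/80, 1=31/80)
  d_2[0] = 49/80*13/16 + 31/80*5/16 = 99/160
  d_2[1] = 49/80*3/16 + 31/80*11/16 = 61/160
d_2 = (0=99/160, 1=61/160)

Answer: 99/160 61/160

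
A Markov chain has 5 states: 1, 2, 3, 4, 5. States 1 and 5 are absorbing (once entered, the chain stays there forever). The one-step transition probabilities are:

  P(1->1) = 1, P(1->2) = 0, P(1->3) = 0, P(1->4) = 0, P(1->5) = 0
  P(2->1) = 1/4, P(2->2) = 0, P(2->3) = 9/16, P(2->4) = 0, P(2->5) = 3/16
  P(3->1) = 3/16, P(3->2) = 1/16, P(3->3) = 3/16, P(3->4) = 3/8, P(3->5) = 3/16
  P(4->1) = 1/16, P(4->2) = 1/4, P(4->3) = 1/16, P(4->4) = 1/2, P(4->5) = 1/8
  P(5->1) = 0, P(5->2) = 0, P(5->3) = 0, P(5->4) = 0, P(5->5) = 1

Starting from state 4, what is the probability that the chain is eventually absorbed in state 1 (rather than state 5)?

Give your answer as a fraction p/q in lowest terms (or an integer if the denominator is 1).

Answer: 567/1280

Derivation:
Let a_i = P(absorbed in 1 | start in state i).
Boundary conditions: a_1 = 1, a_5 = 0.
For each transient state i, a_i = sum_j P(i->j) * a_j:
  a_2 = 1/4*a_1 + 0*a_2 + 9/16*a_3 + 0*a_4 + 3/16*a_5
  a_3 = 3/16*a_1 + 1/16*a_2 + 3/16*a_3 + 3/8*a_4 + 3/16*a_5
  a_4 = 1/16*a_1 + 1/4*a_2 + 1/16*a_3 + 1/2*a_4 + 1/8*a_5

Substituting a_1 = 1 and a_5 = 0, rearrange to (I - Q) a = r where r[i] = P(i -> 1):
  [1, -9/16, 0] . (a_2, a_3, a_4) = 1/4
  [-1/16, 13/16, -3/8] . (a_2, a_3, a_4) = 3/16
  [-1/4, -1/16, 1/2] . (a_2, a_3, a_4) = 1/16

Solving yields:
  a_2 = 331/640
  a_3 = 19/40
  a_4 = 567/1280

Starting state is 4, so the absorption probability is a_4 = 567/1280.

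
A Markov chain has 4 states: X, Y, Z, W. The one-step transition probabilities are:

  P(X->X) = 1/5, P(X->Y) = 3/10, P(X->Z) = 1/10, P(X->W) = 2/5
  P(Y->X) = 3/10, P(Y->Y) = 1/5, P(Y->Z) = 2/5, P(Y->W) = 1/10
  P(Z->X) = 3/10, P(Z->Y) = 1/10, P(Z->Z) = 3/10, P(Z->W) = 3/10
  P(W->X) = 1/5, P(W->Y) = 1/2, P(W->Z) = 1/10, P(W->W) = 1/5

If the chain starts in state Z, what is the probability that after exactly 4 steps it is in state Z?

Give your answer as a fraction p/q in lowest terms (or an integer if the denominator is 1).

Answer: 2317/10000

Derivation:
Computing P^4 by repeated multiplication:
P^1 =
  X: [1/5, 3/10, 1/10, 2/5]
  Y: [3/10, 1/5, 2/5, 1/10]
  Z: [3/10, 1/10, 3/10, 3/10]
  W: [1/5, 1/2, 1/10, 1/5]
P^2 =
  X: [6/25, 33/100, 21/100, 11/50]
  Y: [13/50, 11/50, 6/25, 7/25]
  Z: [6/25, 29/100, 19/100, 7/25]
  W: [13/50, 27/100, 27/100, 1/5]
P^3 =
  X: [127/500, 269/1000, 241/1000, 59/250]
  Y: [123/500, 143/500, 107/500, 127/500]
  Z: [31/125, 289/1000, 9/40, 119/500]
  W: [127/500, 259/1000, 47/200, 63/250]
P^4 =
  X: [251/1000, 2721/10000, 2289/10000, 31/125]
  Y: [1/4, 1397/5000, 1143/5000, 121/500]
  Z: [1257/5000, 2737/10000, 2317/10000, 152/625]
  W: [1247/5000, 111/400, 2247/10000, 621/2500]

(P^4)[Z -> Z] = 2317/10000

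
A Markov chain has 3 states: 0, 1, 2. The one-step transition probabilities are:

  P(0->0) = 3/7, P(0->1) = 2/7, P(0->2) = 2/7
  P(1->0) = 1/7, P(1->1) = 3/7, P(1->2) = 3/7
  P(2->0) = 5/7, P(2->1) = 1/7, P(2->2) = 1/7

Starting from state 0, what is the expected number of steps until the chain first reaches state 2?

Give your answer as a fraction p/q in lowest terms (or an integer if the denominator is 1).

Let h_i = expected steps to first reach 2 from state i.
Boundary: h_2 = 0.
First-step equations for the other states:
  h_0 = 1 + 3/7*h_0 + 2/7*h_1 + 2/7*h_2
  h_1 = 1 + 1/7*h_0 + 3/7*h_1 + 3/7*h_2

Substituting h_2 = 0 and rearranging gives the linear system (I - Q) h = 1:
  [4/7, -2/7] . (h_0, h_1) = 1
  [-1/7, 4/7] . (h_0, h_1) = 1

Solving yields:
  h_0 = 3
  h_1 = 5/2

Starting state is 0, so the expected hitting time is h_0 = 3.

Answer: 3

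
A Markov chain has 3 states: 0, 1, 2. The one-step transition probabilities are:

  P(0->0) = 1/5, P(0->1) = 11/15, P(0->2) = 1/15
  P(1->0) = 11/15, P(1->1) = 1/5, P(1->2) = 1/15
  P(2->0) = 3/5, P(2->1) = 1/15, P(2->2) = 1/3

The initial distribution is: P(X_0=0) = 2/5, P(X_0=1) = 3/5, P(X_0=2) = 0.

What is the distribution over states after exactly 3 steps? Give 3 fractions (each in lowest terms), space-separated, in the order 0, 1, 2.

Answer: 8161/16875 267/625 301/3375

Derivation:
Propagating the distribution step by step (d_{t+1} = d_t * P):
d_0 = (0=2/5, 1=3/5, 2=0)
  d_1[0] = 2/5*1/5 + 3/5*11/15 + 0*3/5 = 13/25
  d_1[1] = 2/5*11/15 + 3/5*1/5 + 0*1/15 = 31/75
  d_1[2] = 2/5*1/15 + 3/5*1/15 + 0*1/3 = 1/15
d_1 = (0=13/25, 1=31/75, 2=1/15)
  d_2[0] = 13/25*1/5 + 31/75*11/15 + 1/15*3/5 = 503/1125
  d_2[1] = 13/25*11/15 + 31/75*1/5 + 1/15*1/15 = 527/1125
  d_2[2] = 13/25*1/15 + 31/75*1/15 + 1/15*1/3 = 19/225
d_2 = (0=503/1125, 1=527/1125, 2=19/225)
  d_3[0] = 503/1125*1/5 + 527/1125*11/15 + 19/225*3/5 = 8161/16875
  d_3[1] = 503/1125*11/15 + 527/1125*1/5 + 19/225*1/15 = 267/625
  d_3[2] = 503/1125*1/15 + 527/1125*1/15 + 19/225*1/3 = 301/3375
d_3 = (0=8161/16875, 1=267/625, 2=301/3375)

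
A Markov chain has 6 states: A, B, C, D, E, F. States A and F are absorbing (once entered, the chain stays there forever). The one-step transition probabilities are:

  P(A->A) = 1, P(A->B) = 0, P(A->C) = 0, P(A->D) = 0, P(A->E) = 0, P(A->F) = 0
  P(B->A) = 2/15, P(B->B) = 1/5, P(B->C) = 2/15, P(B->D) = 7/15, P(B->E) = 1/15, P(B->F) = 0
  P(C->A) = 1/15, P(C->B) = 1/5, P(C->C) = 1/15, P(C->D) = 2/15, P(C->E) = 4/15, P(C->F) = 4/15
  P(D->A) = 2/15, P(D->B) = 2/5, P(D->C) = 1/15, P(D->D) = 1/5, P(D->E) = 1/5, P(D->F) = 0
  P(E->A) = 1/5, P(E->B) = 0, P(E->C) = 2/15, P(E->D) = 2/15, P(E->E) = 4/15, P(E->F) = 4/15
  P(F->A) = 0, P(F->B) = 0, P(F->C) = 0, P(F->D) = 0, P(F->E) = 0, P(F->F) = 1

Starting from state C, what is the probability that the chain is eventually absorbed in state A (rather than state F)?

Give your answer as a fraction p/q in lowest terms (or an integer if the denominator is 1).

Answer: 569/1293

Derivation:
Let a_i = P(absorbed in A | start in state i).
Boundary conditions: a_A = 1, a_F = 0.
For each transient state i, a_i = sum_j P(i->j) * a_j:
  a_B = 2/15*a_A + 1/5*a_B + 2/15*a_C + 7/15*a_D + 1/15*a_E + 0*a_F
  a_C = 1/15*a_A + 1/5*a_B + 1/15*a_C + 2/15*a_D + 4/15*a_E + 4/15*a_F
  a_D = 2/15*a_A + 2/5*a_B + 1/15*a_C + 1/5*a_D + 1/5*a_E + 0*a_F
  a_E = 1/5*a_A + 0*a_B + 2/15*a_C + 2/15*a_D + 4/15*a_E + 4/15*a_F

Substituting a_A = 1 and a_F = 0, rearrange to (I - Q) a = r where r[i] = P(i -> A):
  [4/5, -2/15, -7/15, -1/15] . (a_B, a_C, a_D, a_E) = 2/15
  [-1/5, 14/15, -2/15, -4/15] . (a_B, a_C, a_D, a_E) = 1/15
  [-2/5, -1/15, 4/5, -1/5] . (a_B, a_C, a_D, a_E) = 2/15
  [0, -2/15, -2/15, 11/15] . (a_B, a_C, a_D, a_E) = 1/5

Solving yields:
  a_B = 2555/3879
  a_C = 569/1293
  a_D = 841/1293
  a_E = 203/431

Starting state is C, so the absorption probability is a_C = 569/1293.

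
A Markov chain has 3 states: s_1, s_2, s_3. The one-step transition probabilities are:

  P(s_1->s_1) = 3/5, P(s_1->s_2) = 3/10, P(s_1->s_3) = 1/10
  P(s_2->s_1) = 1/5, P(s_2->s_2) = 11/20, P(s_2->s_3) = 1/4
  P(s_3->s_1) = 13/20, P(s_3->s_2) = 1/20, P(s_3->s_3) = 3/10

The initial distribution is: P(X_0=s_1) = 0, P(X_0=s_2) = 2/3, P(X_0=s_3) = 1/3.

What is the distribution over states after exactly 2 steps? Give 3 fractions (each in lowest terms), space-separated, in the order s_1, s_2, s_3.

Propagating the distribution step by step (d_{t+1} = d_t * P):
d_0 = (s_1=0, s_2=2/3, s_3=1/3)
  d_1[s_1] = 0*3/5 + 2/3*1/5 + 1/3*13/20 = 7/20
  d_1[s_2] = 0*3/10 + 2/3*11/20 + 1/3*1/20 = 23/60
  d_1[s_3] = 0*1/10 + 2/3*1/4 + 1/3*3/10 = 4/15
d_1 = (s_1=7/20, s_2=23/60, s_3=4/15)
  d_2[s_1] = 7/20*3/5 + 23/60*1/5 + 4/15*13/20 = 23/50
  d_2[s_2] = 7/20*3/10 + 23/60*11/20 + 4/15*1/20 = 79/240
  d_2[s_3] = 7/20*1/10 + 23/60*1/4 + 4/15*3/10 = 253/1200
d_2 = (s_1=23/50, s_2=79/240, s_3=253/1200)

Answer: 23/50 79/240 253/1200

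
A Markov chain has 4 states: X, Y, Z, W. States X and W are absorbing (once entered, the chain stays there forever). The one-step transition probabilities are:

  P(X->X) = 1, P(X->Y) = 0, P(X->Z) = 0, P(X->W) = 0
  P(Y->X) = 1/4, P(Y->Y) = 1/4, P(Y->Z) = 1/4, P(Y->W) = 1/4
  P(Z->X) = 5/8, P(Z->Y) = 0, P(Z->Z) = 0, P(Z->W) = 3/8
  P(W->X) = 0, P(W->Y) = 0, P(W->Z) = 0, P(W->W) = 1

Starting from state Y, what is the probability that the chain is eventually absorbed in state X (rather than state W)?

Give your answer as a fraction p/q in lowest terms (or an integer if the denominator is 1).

Let a_i = P(absorbed in X | start in state i).
Boundary conditions: a_X = 1, a_W = 0.
For each transient state i, a_i = sum_j P(i->j) * a_j:
  a_Y = 1/4*a_X + 1/4*a_Y + 1/4*a_Z + 1/4*a_W
  a_Z = 5/8*a_X + 0*a_Y + 0*a_Z + 3/8*a_W

Substituting a_X = 1 and a_W = 0, rearrange to (I - Q) a = r where r[i] = P(i -> X):
  [3/4, -1/4] . (a_Y, a_Z) = 1/4
  [0, 1] . (a_Y, a_Z) = 5/8

Solving yields:
  a_Y = 13/24
  a_Z = 5/8

Starting state is Y, so the absorption probability is a_Y = 13/24.

Answer: 13/24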